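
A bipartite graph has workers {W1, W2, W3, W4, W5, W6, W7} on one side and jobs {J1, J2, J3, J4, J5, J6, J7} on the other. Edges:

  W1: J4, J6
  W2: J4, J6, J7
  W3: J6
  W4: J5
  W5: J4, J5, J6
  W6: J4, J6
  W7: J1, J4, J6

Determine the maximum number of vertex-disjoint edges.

Unit-capacity flow: source→left, listed edges, right→sink; max matching = max flow.
Augmenting path W1→J4 (+1); matched 1.
Augmenting path W2→J6 (+1); matched 2.
Augmenting path W4→J5 (+1); matched 3.
Augmenting path W7→J1 (+1); matched 4.
Augmenting path W3→J6→W2→J7 (+1); matched 5.
No augmenting path remains; maximum matching = 5.
König certificate: {W2, W7, J4, J5, J6} is a vertex cover of size 5 (every listed pair touches it), so no matching can be larger.

5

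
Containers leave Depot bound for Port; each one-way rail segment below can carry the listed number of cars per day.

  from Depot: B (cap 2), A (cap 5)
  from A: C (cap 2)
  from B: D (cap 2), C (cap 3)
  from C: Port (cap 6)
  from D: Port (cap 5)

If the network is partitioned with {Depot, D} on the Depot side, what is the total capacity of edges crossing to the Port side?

12

Edges leaving {Depot, D}: Depot→A (5), Depot→B (2), D→Port (5).
Cut capacity = 5 + 2 + 5 = 12.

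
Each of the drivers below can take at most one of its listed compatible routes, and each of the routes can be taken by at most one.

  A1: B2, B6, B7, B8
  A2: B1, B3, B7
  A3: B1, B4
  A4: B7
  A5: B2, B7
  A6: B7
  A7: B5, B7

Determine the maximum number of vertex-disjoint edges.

6

Unit-capacity flow: source→left, listed edges, right→sink; max matching = max flow.
Augmenting path A1→B2 (+1); matched 1.
Augmenting path A2→B1 (+1); matched 2.
Augmenting path A3→B4 (+1); matched 3.
Augmenting path A4→B7 (+1); matched 4.
Augmenting path A7→B5 (+1); matched 5.
Augmenting path A5→B2→A1→B6 (+1); matched 6.
No augmenting path remains; maximum matching = 6.
König certificate: {A1, A2, A3, A5, A7, B7} is a vertex cover of size 6 (every listed pair touches it), so no matching can be larger.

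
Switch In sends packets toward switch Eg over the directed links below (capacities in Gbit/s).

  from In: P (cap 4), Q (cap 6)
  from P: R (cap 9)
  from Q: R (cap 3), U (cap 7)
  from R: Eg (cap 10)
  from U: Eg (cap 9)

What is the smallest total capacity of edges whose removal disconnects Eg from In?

10

Augment In→P→R→Eg: bottleneck 4, flow now 4.
Augment In→Q→R→Eg: bottleneck 3, flow now 7.
Augment In→Q→U→Eg: bottleneck 3, flow now 10.
No augmenting path remains; maximum flow = 10.
By max-flow min-cut, the minimum cut capacity equals the max flow.
In the residual graph, reachable from In: {In}.
Min-cut edges: In→P (4), In→Q (6); capacity 4 + 6 = 10.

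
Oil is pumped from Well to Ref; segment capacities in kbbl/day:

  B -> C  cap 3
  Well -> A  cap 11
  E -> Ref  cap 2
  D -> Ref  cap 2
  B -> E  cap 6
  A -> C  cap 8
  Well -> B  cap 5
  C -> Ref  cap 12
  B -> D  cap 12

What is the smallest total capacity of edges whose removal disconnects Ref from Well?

13

Augment Well→A→C→Ref: bottleneck 8, flow now 8.
Augment Well→B→C→Ref: bottleneck 3, flow now 11.
Augment Well→B→D→Ref: bottleneck 2, flow now 13.
No augmenting path remains; maximum flow = 13.
By max-flow min-cut, the minimum cut capacity equals the max flow.
In the residual graph, reachable from Well: {Well, A}.
Min-cut edges: Well→B (5), A→C (8); capacity 5 + 8 = 13.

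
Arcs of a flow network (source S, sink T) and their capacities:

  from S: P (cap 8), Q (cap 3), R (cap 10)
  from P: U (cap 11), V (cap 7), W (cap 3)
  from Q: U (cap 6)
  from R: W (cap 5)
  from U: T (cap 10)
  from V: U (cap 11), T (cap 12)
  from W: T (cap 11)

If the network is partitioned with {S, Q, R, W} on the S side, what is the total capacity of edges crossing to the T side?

25

Edges leaving {S, Q, R, W}: S→P (8), Q→U (6), W→T (11).
Cut capacity = 8 + 6 + 11 = 25.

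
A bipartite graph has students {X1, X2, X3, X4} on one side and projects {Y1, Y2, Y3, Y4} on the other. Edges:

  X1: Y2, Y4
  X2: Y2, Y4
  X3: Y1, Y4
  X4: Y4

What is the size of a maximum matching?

Unit-capacity flow: source→left, listed edges, right→sink; max matching = max flow.
Augmenting path X1→Y2 (+1); matched 1.
Augmenting path X2→Y4 (+1); matched 2.
Augmenting path X3→Y1 (+1); matched 3.
No augmenting path remains; maximum matching = 3.
König certificate: {X3, Y2, Y4} is a vertex cover of size 3 (every listed pair touches it), so no matching can be larger.

3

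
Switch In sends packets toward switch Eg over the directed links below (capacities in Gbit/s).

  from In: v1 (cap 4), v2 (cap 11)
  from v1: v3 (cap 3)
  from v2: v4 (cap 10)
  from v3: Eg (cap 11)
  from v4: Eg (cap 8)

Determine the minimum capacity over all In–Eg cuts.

11

Augment In→v1→v3→Eg: bottleneck 3, flow now 3.
Augment In→v2→v4→Eg: bottleneck 8, flow now 11.
No augmenting path remains; maximum flow = 11.
By max-flow min-cut, the minimum cut capacity equals the max flow.
In the residual graph, reachable from In: {In, v1, v2, v4}.
Min-cut edges: v1→v3 (3), v4→Eg (8); capacity 3 + 8 = 11.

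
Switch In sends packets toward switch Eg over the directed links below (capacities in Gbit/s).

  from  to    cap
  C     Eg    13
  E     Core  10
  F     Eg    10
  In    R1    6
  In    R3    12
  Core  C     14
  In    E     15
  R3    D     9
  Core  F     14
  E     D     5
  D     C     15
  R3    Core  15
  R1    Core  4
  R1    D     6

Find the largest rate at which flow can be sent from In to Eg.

Augment In→R3→Core→F→Eg: bottleneck 10, flow now 10.
Augment In→R3→Core→C→Eg: bottleneck 2, flow now 12.
Augment In→R1→Core→C→Eg: bottleneck 4, flow now 16.
Augment In→R1→D→C→Eg: bottleneck 2, flow now 18.
Augment In→E→Core→C→Eg: bottleneck 5, flow now 23.
No augmenting path remains; maximum flow = 23.
In the residual graph, reachable from In: {In, R3, R1, E, Core, D, F, C}.
Min-cut edges: F→Eg (10), C→Eg (13); capacity 10 + 13 = 23.
This cut is saturated, so no flow can exceed 23.

23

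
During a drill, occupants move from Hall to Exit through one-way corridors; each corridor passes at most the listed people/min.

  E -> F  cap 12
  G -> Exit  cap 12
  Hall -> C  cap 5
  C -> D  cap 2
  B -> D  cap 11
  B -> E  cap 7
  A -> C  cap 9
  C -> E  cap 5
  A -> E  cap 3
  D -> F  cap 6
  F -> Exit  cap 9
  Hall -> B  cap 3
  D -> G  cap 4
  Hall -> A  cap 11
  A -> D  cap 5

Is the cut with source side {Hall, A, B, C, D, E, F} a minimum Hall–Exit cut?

Yes — it is a minimum cut (capacity 13).

Given cut capacity: 4 + 9 = 13.
Augment Hall→A→D→F→Exit: bottleneck 5, flow now 5.
Augment Hall→A→E→F→Exit: bottleneck 3, flow now 8.
Augment Hall→B→D→F→Exit: bottleneck 1, flow now 9.
Augment Hall→B→D→G→Exit: bottleneck 2, flow now 11.
Augment Hall→C→D→G→Exit: bottleneck 2, flow now 13.
No augmenting path remains; maximum flow = 13.
Cut capacity 13 equals the max flow, so it is a minimum cut.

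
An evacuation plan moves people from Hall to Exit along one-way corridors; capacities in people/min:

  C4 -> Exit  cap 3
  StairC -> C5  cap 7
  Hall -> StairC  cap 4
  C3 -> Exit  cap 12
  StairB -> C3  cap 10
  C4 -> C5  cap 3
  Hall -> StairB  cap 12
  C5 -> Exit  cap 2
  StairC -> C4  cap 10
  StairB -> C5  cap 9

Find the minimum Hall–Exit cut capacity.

15

Augment Hall→StairB→C5→Exit: bottleneck 2, flow now 2.
Augment Hall→StairB→C3→Exit: bottleneck 10, flow now 12.
Augment Hall→StairC→C4→Exit: bottleneck 3, flow now 15.
No augmenting path remains; maximum flow = 15.
By max-flow min-cut, the minimum cut capacity equals the max flow.
In the residual graph, reachable from Hall: {Hall, StairB, StairC, C4, C5}.
Min-cut edges: StairB→C3 (10), C4→Exit (3), C5→Exit (2); capacity 10 + 3 + 2 = 15.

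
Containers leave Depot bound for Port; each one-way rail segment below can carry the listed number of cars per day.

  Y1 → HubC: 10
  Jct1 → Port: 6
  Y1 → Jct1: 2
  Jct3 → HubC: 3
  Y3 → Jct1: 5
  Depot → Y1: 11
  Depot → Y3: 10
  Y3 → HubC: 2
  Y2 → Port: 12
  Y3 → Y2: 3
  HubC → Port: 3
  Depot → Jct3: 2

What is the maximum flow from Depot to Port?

12

Augment Depot→Jct3→HubC→Port: bottleneck 2, flow now 2.
Augment Depot→Y1→HubC→Port: bottleneck 1, flow now 3.
Augment Depot→Y1→Jct1→Port: bottleneck 2, flow now 5.
Augment Depot→Y3→Y2→Port: bottleneck 3, flow now 8.
Augment Depot→Y3→Jct1→Port: bottleneck 4, flow now 12.
No augmenting path remains; maximum flow = 12.
In the residual graph, reachable from Depot: {Depot, Jct3, Y1, Y3, HubC, Jct1}.
Min-cut edges: Y3→Y2 (3), HubC→Port (3), Jct1→Port (6); capacity 3 + 3 + 6 = 12.
This cut is saturated, so no flow can exceed 12.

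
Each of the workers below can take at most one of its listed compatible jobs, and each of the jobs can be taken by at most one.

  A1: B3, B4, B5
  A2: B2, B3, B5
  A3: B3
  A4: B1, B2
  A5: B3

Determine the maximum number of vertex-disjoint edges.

4

Unit-capacity flow: source→left, listed edges, right→sink; max matching = max flow.
Augmenting path A1→B3 (+1); matched 1.
Augmenting path A2→B2 (+1); matched 2.
Augmenting path A4→B1 (+1); matched 3.
Augmenting path A3→B3→A1→B4 (+1); matched 4.
No augmenting path remains; maximum matching = 4.
König certificate: {A1, A2, A4, B3} is a vertex cover of size 4 (every listed pair touches it), so no matching can be larger.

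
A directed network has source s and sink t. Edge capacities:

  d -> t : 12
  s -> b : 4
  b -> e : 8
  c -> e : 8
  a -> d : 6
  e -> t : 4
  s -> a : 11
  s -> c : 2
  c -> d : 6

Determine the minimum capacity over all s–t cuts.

Augment s→a→d→t: bottleneck 6, flow now 6.
Augment s→b→e→t: bottleneck 4, flow now 10.
Augment s→c→d→t: bottleneck 2, flow now 12.
No augmenting path remains; maximum flow = 12.
By max-flow min-cut, the minimum cut capacity equals the max flow.
In the residual graph, reachable from s: {s, a}.
Min-cut edges: s→b (4), s→c (2), a→d (6); capacity 4 + 2 + 6 = 12.

12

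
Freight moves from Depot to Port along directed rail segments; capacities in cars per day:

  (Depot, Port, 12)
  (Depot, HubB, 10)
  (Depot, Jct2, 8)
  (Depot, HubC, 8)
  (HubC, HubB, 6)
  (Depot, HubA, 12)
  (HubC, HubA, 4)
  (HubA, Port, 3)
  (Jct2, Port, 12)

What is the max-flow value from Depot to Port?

23

Augment Depot→Port: bottleneck 12, flow now 12.
Augment Depot→Jct2→Port: bottleneck 8, flow now 20.
Augment Depot→HubA→Port: bottleneck 3, flow now 23.
No augmenting path remains; maximum flow = 23.
In the residual graph, reachable from Depot: {Depot, HubC, HubB, HubA}.
Min-cut edges: Depot→Jct2 (8), Depot→Port (12), HubA→Port (3); capacity 8 + 12 + 3 = 23.
This cut is saturated, so no flow can exceed 23.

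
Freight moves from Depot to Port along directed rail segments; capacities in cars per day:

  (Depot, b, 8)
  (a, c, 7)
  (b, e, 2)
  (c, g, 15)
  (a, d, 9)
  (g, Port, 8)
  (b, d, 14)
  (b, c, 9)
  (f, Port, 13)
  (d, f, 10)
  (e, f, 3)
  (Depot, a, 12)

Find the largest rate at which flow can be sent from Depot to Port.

20

Augment Depot→a→c→g→Port: bottleneck 7, flow now 7.
Augment Depot→a→d→f→Port: bottleneck 5, flow now 12.
Augment Depot→b→c→g→Port: bottleneck 1, flow now 13.
Augment Depot→b→d→f→Port: bottleneck 5, flow now 18.
Augment Depot→b→e→f→Port: bottleneck 2, flow now 20.
No augmenting path remains; maximum flow = 20.
In the residual graph, reachable from Depot: {Depot}.
Min-cut edges: Depot→a (12), Depot→b (8); capacity 12 + 8 = 20.
This cut is saturated, so no flow can exceed 20.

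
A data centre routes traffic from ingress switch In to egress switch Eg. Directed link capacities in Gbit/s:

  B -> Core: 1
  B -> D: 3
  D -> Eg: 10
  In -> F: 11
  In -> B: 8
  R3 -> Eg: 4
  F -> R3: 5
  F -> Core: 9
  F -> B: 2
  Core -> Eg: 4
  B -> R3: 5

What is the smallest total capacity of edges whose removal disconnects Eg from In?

11

Augment In→B→Core→Eg: bottleneck 1, flow now 1.
Augment In→B→R3→Eg: bottleneck 4, flow now 5.
Augment In→B→D→Eg: bottleneck 3, flow now 8.
Augment In→F→Core→Eg: bottleneck 3, flow now 11.
No augmenting path remains; maximum flow = 11.
By max-flow min-cut, the minimum cut capacity equals the max flow.
In the residual graph, reachable from In: {In, B, F, Core, R3}.
Min-cut edges: B→D (3), Core→Eg (4), R3→Eg (4); capacity 3 + 4 + 4 = 11.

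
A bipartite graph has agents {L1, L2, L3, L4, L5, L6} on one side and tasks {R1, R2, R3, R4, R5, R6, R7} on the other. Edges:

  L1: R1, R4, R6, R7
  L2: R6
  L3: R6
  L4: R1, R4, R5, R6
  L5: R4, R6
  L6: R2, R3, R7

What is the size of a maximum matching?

Unit-capacity flow: source→left, listed edges, right→sink; max matching = max flow.
Augmenting path L1→R1 (+1); matched 1.
Augmenting path L2→R6 (+1); matched 2.
Augmenting path L4→R4 (+1); matched 3.
Augmenting path L6→R2 (+1); matched 4.
Augmenting path L5→R4→L4→R5 (+1); matched 5.
No augmenting path remains; maximum matching = 5.
König certificate: {L1, L4, L5, L6, R6} is a vertex cover of size 5 (every listed pair touches it), so no matching can be larger.

5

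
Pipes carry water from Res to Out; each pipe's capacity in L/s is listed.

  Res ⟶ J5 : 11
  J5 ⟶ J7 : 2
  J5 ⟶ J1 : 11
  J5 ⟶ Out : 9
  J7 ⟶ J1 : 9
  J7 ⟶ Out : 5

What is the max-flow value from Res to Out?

11

Augment Res→J5→Out: bottleneck 9, flow now 9.
Augment Res→J5→J7→Out: bottleneck 2, flow now 11.
No augmenting path remains; maximum flow = 11.
In the residual graph, reachable from Res: {Res}.
Min-cut edges: Res→J5 (11); capacity 11 = 11.
This cut is saturated, so no flow can exceed 11.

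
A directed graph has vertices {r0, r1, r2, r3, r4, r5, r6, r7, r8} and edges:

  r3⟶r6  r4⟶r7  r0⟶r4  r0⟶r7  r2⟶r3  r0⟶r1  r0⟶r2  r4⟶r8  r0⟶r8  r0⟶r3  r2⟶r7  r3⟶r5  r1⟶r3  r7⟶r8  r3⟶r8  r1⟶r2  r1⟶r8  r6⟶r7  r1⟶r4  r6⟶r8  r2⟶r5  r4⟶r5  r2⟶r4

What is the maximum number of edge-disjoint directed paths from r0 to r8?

6

Assign every edge capacity 1; by Menger, the answer equals the max flow.
Path r0→r8 (+1); total 1.
Path r0→r1→r8 (+1); total 2.
Path r0→r3→r8 (+1); total 3.
Path r0→r4→r8 (+1); total 4.
Path r0→r7→r8 (+1); total 5.
Path r0→r2→r3→r6→r8 (+1); total 6.
No residual r0→r8 path; max flow = 6.
Certifying cut of size 6: {r0→r1, r0→r2, r0→r3, r0→r4, r0→r7, r0→r8}.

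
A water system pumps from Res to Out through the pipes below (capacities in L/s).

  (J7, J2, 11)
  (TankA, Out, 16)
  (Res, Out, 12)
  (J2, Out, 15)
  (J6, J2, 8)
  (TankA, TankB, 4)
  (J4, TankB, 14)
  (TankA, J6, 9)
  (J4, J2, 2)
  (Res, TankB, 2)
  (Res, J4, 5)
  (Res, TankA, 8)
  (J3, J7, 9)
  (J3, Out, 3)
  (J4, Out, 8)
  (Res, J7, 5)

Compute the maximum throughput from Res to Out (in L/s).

30

Augment Res→Out: bottleneck 12, flow now 12.
Augment Res→J4→Out: bottleneck 5, flow now 17.
Augment Res→TankA→Out: bottleneck 8, flow now 25.
Augment Res→J7→J2→Out: bottleneck 5, flow now 30.
No augmenting path remains; maximum flow = 30.
In the residual graph, reachable from Res: {Res, TankB}.
Min-cut edges: Res→J7 (5), Res→J4 (5), Res→TankA (8), Res→Out (12); capacity 5 + 5 + 8 + 12 = 30.
This cut is saturated, so no flow can exceed 30.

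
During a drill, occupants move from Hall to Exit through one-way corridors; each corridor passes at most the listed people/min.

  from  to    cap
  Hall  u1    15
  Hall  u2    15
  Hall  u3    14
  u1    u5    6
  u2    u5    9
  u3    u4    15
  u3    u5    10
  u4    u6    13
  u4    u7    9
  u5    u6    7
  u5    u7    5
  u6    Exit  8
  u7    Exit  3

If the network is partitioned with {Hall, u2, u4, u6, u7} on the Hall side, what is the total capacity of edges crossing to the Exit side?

Edges leaving {Hall, u2, u4, u6, u7}: Hall→u1 (15), Hall→u3 (14), u2→u5 (9), u6→Exit (8), u7→Exit (3).
Cut capacity = 15 + 14 + 9 + 8 + 3 = 49.

49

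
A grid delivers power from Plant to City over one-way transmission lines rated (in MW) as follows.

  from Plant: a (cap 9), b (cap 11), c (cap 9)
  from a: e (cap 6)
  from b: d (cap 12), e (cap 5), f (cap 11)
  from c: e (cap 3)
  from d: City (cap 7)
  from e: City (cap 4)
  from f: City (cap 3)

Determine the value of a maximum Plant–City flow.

Augment Plant→a→e→City: bottleneck 4, flow now 4.
Augment Plant→b→d→City: bottleneck 7, flow now 11.
Augment Plant→b→f→City: bottleneck 3, flow now 14.
No augmenting path remains; maximum flow = 14.
In the residual graph, reachable from Plant: {Plant, a, b, c, d, e, f}.
Min-cut edges: d→City (7), e→City (4), f→City (3); capacity 7 + 4 + 3 = 14.
This cut is saturated, so no flow can exceed 14.

14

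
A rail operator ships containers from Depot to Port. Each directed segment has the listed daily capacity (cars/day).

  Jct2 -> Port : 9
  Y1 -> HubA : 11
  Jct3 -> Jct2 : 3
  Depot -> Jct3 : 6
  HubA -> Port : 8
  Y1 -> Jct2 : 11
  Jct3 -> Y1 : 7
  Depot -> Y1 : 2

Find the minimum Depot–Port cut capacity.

Augment Depot→Y1→HubA→Port: bottleneck 2, flow now 2.
Augment Depot→Jct3→Jct2→Port: bottleneck 3, flow now 5.
Augment Depot→Jct3→Y1→HubA→Port: bottleneck 3, flow now 8.
No augmenting path remains; maximum flow = 8.
By max-flow min-cut, the minimum cut capacity equals the max flow.
In the residual graph, reachable from Depot: {Depot}.
Min-cut edges: Depot→Y1 (2), Depot→Jct3 (6); capacity 2 + 6 = 8.

8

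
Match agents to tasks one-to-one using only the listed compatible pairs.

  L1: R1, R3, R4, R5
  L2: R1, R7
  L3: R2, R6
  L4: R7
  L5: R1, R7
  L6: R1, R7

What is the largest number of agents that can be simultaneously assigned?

Unit-capacity flow: source→left, listed edges, right→sink; max matching = max flow.
Augmenting path L1→R1 (+1); matched 1.
Augmenting path L2→R7 (+1); matched 2.
Augmenting path L3→R2 (+1); matched 3.
Augmenting path L5→R1→L1→R3 (+1); matched 4.
No augmenting path remains; maximum matching = 4.
König certificate: {L1, L3, R1, R7} is a vertex cover of size 4 (every listed pair touches it), so no matching can be larger.

4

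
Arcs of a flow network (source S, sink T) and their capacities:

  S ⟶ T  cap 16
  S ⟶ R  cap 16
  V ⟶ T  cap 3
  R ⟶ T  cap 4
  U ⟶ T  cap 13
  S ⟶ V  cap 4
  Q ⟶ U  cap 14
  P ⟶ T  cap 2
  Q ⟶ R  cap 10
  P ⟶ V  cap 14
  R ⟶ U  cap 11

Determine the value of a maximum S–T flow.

Augment S→T: bottleneck 16, flow now 16.
Augment S→R→T: bottleneck 4, flow now 20.
Augment S→V→T: bottleneck 3, flow now 23.
Augment S→R→U→T: bottleneck 11, flow now 34.
No augmenting path remains; maximum flow = 34.
In the residual graph, reachable from S: {S, R, V}.
Min-cut edges: S→T (16), R→U (11), R→T (4), V→T (3); capacity 16 + 11 + 4 + 3 = 34.
This cut is saturated, so no flow can exceed 34.

34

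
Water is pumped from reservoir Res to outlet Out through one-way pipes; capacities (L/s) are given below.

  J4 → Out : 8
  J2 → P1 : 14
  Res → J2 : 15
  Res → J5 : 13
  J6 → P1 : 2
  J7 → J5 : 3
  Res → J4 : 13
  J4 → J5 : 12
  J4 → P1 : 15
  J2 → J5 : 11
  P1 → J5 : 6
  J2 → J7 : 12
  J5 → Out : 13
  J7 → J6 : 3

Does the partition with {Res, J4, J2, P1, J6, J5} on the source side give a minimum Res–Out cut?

Given cut capacity: 8 + 12 + 13 = 33.
Augment Res→J4→Out: bottleneck 8, flow now 8.
Augment Res→J5→Out: bottleneck 13, flow now 21.
No augmenting path remains; maximum flow = 21.
In the residual graph, reachable from Res: {Res, J4, J2, J7, P1, J6, J5}.
Min-cut edges: J4→Out (8), J5→Out (13); capacity 8 + 13 = 21.
Cut capacity 33 exceeds the max flow 21, so it is not minimum.

No — its capacity is 33, but the minimum cut has capacity 21.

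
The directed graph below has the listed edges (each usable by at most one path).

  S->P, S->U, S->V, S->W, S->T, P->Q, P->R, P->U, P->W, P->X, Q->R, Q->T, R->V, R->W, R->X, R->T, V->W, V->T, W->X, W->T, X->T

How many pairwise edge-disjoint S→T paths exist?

4

Assign every edge capacity 1; by Menger, the answer equals the max flow.
Path S→T (+1); total 1.
Path S→V→T (+1); total 2.
Path S→W→T (+1); total 3.
Path S→P→Q→T (+1); total 4.
No residual S→T path; max flow = 4.
Certifying cut of size 4: {S→P, S→T, S→V, S→W}.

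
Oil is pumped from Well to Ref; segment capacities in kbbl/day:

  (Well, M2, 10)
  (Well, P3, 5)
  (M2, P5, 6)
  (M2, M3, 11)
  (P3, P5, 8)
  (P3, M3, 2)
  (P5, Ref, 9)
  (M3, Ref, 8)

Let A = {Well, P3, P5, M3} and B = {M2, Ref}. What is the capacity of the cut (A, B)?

Edges leaving {Well, P3, P5, M3}: Well→M2 (10), P5→Ref (9), M3→Ref (8).
Cut capacity = 10 + 9 + 8 = 27.

27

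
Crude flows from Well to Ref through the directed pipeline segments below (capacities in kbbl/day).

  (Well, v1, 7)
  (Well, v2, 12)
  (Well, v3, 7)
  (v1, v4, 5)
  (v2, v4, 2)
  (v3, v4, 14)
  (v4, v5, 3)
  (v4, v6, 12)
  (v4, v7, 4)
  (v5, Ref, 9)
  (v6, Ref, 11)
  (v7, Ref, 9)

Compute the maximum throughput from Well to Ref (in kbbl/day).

Augment Well→v1→v4→v5→Ref: bottleneck 3, flow now 3.
Augment Well→v1→v4→v6→Ref: bottleneck 2, flow now 5.
Augment Well→v2→v4→v6→Ref: bottleneck 2, flow now 7.
Augment Well→v3→v4→v6→Ref: bottleneck 7, flow now 14.
No augmenting path remains; maximum flow = 14.
In the residual graph, reachable from Well: {Well, v1, v2}.
Min-cut edges: Well→v3 (7), v1→v4 (5), v2→v4 (2); capacity 7 + 5 + 2 = 14.
This cut is saturated, so no flow can exceed 14.

14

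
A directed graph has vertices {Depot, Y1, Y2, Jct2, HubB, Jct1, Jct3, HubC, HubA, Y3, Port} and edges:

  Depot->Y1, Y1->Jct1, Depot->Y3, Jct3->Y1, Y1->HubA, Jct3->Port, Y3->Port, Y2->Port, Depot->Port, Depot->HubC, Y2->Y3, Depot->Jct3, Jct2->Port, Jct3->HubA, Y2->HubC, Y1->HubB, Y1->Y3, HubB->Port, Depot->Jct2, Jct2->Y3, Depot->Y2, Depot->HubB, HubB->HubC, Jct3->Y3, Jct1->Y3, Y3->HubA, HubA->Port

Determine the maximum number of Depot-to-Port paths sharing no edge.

7

Assign every edge capacity 1; by Menger, the answer equals the max flow.
Path Depot→Port (+1); total 1.
Path Depot→Y2→Port (+1); total 2.
Path Depot→Jct2→Port (+1); total 3.
Path Depot→HubB→Port (+1); total 4.
Path Depot→Jct3→Port (+1); total 5.
Path Depot→Y3→Port (+1); total 6.
Path Depot→Y1→HubA→Port (+1); total 7.
No residual Depot→Port path; max flow = 7.
Certifying cut of size 7: {Depot→HubB, Depot→Jct2, Depot→Jct3, Depot→Port, Depot→Y1, Depot→Y2, Depot→Y3}.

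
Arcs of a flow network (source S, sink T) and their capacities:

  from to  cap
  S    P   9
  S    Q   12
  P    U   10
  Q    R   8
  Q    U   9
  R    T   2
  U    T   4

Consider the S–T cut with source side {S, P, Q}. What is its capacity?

Edges leaving {S, P, Q}: P→U (10), Q→R (8), Q→U (9).
Cut capacity = 10 + 8 + 9 = 27.

27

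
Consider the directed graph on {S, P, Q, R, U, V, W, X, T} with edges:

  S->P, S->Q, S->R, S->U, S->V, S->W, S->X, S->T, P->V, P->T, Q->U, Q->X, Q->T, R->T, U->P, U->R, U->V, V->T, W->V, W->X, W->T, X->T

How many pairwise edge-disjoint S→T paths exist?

7

Assign every edge capacity 1; by Menger, the answer equals the max flow.
Path S→T (+1); total 1.
Path S→P→T (+1); total 2.
Path S→Q→T (+1); total 3.
Path S→R→T (+1); total 4.
Path S→V→T (+1); total 5.
Path S→W→T (+1); total 6.
Path S→X→T (+1); total 7.
No residual S→T path; max flow = 7.
Certifying cut of size 7: {P→T, R→T, S→Q, S→T, S→W, S→X, V→T}.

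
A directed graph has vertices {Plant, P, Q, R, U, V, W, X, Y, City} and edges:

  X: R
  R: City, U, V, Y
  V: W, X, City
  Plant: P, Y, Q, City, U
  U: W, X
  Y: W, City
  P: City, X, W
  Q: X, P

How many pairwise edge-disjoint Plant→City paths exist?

4

Assign every edge capacity 1; by Menger, the answer equals the max flow.
Path Plant→City (+1); total 1.
Path Plant→P→City (+1); total 2.
Path Plant→Y→City (+1); total 3.
Path Plant→Q→X→R→City (+1); total 4.
No residual Plant→City path; max flow = 4.
Certifying cut of size 4: {P→City, Plant→City, Plant→Y, X→R}.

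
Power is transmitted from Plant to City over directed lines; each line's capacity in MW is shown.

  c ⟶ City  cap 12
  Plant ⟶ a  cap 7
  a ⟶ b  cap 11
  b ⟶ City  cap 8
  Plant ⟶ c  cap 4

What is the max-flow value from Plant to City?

Augment Plant→c→City: bottleneck 4, flow now 4.
Augment Plant→a→b→City: bottleneck 7, flow now 11.
No augmenting path remains; maximum flow = 11.
In the residual graph, reachable from Plant: {Plant}.
Min-cut edges: Plant→a (7), Plant→c (4); capacity 7 + 4 = 11.
This cut is saturated, so no flow can exceed 11.

11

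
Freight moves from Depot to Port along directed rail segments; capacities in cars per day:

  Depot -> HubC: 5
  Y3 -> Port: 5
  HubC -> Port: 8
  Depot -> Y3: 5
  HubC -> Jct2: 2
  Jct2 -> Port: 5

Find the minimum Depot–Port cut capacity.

10

Augment Depot→HubC→Port: bottleneck 5, flow now 5.
Augment Depot→Y3→Port: bottleneck 5, flow now 10.
No augmenting path remains; maximum flow = 10.
By max-flow min-cut, the minimum cut capacity equals the max flow.
In the residual graph, reachable from Depot: {Depot}.
Min-cut edges: Depot→HubC (5), Depot→Y3 (5); capacity 5 + 5 = 10.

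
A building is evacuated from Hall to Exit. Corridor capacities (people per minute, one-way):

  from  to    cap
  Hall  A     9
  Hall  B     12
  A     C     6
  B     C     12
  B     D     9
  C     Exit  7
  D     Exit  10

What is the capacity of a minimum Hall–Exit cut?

16

Augment Hall→A→C→Exit: bottleneck 6, flow now 6.
Augment Hall→B→C→Exit: bottleneck 1, flow now 7.
Augment Hall→B→D→Exit: bottleneck 9, flow now 16.
No augmenting path remains; maximum flow = 16.
By max-flow min-cut, the minimum cut capacity equals the max flow.
In the residual graph, reachable from Hall: {Hall, A, B, C}.
Min-cut edges: B→D (9), C→Exit (7); capacity 9 + 7 = 16.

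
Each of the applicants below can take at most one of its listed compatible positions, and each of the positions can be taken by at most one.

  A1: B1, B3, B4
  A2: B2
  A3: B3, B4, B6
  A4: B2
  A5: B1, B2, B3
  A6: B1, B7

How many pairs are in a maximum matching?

5

Unit-capacity flow: source→left, listed edges, right→sink; max matching = max flow.
Augmenting path A1→B1 (+1); matched 1.
Augmenting path A2→B2 (+1); matched 2.
Augmenting path A3→B3 (+1); matched 3.
Augmenting path A6→B7 (+1); matched 4.
Augmenting path A5→B1→A1→B4 (+1); matched 5.
No augmenting path remains; maximum matching = 5.
König certificate: {A1, A3, A5, A6, B2} is a vertex cover of size 5 (every listed pair touches it), so no matching can be larger.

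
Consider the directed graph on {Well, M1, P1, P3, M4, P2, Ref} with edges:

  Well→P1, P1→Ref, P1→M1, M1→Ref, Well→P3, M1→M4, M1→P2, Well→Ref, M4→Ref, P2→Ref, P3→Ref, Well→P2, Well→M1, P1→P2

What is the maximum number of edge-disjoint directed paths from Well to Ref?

5

Assign every edge capacity 1; by Menger, the answer equals the max flow.
Path Well→Ref (+1); total 1.
Path Well→M1→Ref (+1); total 2.
Path Well→P1→Ref (+1); total 3.
Path Well→P3→Ref (+1); total 4.
Path Well→P2→Ref (+1); total 5.
No residual Well→Ref path; max flow = 5.
Certifying cut of size 5: {Well→M1, Well→P1, Well→P2, Well→P3, Well→Ref}.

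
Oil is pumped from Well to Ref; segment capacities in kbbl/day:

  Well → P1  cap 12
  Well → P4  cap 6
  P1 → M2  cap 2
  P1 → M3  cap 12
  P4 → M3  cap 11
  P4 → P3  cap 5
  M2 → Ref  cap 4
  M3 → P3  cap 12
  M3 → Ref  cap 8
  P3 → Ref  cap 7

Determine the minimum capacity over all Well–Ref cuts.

17

Augment Well→P1→M2→Ref: bottleneck 2, flow now 2.
Augment Well→P1→M3→Ref: bottleneck 8, flow now 10.
Augment Well→P4→P3→Ref: bottleneck 5, flow now 15.
Augment Well→P1→M3→P3→Ref: bottleneck 2, flow now 17.
No augmenting path remains; maximum flow = 17.
By max-flow min-cut, the minimum cut capacity equals the max flow.
In the residual graph, reachable from Well: {Well, P1, P4, M3, P3}.
Min-cut edges: P1→M2 (2), M3→Ref (8), P3→Ref (7); capacity 2 + 8 + 7 = 17.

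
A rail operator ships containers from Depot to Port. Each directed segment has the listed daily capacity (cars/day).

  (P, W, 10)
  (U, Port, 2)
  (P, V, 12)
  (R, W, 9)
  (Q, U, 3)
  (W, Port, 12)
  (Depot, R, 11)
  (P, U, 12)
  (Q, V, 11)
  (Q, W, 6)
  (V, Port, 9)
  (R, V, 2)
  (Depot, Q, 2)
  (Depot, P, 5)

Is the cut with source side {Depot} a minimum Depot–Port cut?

Yes — it is a minimum cut (capacity 18).

Given cut capacity: 5 + 2 + 11 = 18.
Augment Depot→P→U→Port: bottleneck 2, flow now 2.
Augment Depot→P→V→Port: bottleneck 3, flow now 5.
Augment Depot→Q→V→Port: bottleneck 2, flow now 7.
Augment Depot→R→V→Port: bottleneck 2, flow now 9.
Augment Depot→R→W→Port: bottleneck 9, flow now 18.
No augmenting path remains; maximum flow = 18.
Cut capacity 18 equals the max flow, so it is a minimum cut.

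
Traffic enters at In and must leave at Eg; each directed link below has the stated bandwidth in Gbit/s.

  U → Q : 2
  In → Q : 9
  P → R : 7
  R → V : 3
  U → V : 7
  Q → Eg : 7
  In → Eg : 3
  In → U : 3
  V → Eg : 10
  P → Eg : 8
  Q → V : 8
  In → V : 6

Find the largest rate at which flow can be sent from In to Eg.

20

Augment In→Eg: bottleneck 3, flow now 3.
Augment In→Q→Eg: bottleneck 7, flow now 10.
Augment In→V→Eg: bottleneck 6, flow now 16.
Augment In→Q→V→Eg: bottleneck 2, flow now 18.
Augment In→U→V→Eg: bottleneck 2, flow now 20.
No augmenting path remains; maximum flow = 20.
In the residual graph, reachable from In: {In, Q, U, V}.
Min-cut edges: In→Eg (3), Q→Eg (7), V→Eg (10); capacity 3 + 7 + 10 = 20.
This cut is saturated, so no flow can exceed 20.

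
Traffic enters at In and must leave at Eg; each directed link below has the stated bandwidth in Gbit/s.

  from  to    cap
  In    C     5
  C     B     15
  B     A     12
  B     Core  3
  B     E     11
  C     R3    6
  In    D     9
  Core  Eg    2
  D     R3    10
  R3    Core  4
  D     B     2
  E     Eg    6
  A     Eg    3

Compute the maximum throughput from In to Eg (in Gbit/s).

Augment In→D→B→Core→Eg: bottleneck 2, flow now 2.
Augment In→C→B→E→Eg: bottleneck 5, flow now 7.
Augment In→D→R3→Core→B→E→Eg: bottleneck 1, flow now 8. (uses reverse residual edge)
Augment In→D→R3→Core→B→A→Eg: bottleneck 1, flow now 9. (uses reverse residual edge)
No augmenting path remains; maximum flow = 9.
In the residual graph, reachable from In: {In, D, R3, Core}.
Min-cut edges: In→C (5), D→B (2), Core→Eg (2); capacity 5 + 2 + 2 = 9.
This cut is saturated, so no flow can exceed 9.

9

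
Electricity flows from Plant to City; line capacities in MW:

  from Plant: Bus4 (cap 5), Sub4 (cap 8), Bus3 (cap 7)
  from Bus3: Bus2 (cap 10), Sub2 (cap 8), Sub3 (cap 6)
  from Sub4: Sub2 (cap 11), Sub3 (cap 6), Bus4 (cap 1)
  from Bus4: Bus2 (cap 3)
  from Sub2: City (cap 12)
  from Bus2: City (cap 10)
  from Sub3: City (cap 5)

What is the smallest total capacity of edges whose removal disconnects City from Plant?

Augment Plant→Bus3→Sub2→City: bottleneck 7, flow now 7.
Augment Plant→Sub4→Sub2→City: bottleneck 5, flow now 12.
Augment Plant→Sub4→Sub3→City: bottleneck 3, flow now 15.
Augment Plant→Bus4→Bus2→City: bottleneck 3, flow now 18.
No augmenting path remains; maximum flow = 18.
By max-flow min-cut, the minimum cut capacity equals the max flow.
In the residual graph, reachable from Plant: {Plant, Bus4}.
Min-cut edges: Plant→Bus3 (7), Plant→Sub4 (8), Bus4→Bus2 (3); capacity 7 + 8 + 3 = 18.

18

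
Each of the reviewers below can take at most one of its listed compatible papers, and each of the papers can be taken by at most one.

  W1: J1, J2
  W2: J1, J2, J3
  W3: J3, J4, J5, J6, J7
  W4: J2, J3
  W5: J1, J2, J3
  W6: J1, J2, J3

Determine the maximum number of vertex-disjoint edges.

Unit-capacity flow: source→left, listed edges, right→sink; max matching = max flow.
Augmenting path W1→J1 (+1); matched 1.
Augmenting path W2→J2 (+1); matched 2.
Augmenting path W3→J3 (+1); matched 3.
Augmenting path W4→J3→W3→J4 (+1); matched 4.
No augmenting path remains; maximum matching = 4.
König certificate: {W3, J1, J2, J3} is a vertex cover of size 4 (every listed pair touches it), so no matching can be larger.

4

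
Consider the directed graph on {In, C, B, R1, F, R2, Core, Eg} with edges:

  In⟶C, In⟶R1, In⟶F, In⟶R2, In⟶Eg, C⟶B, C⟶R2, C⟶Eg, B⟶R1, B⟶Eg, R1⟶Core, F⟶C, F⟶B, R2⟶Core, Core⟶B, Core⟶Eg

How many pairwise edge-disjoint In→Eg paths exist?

Assign every edge capacity 1; by Menger, the answer equals the max flow.
Path In→Eg (+1); total 1.
Path In→C→Eg (+1); total 2.
Path In→R1→Core→Eg (+1); total 3.
Path In→F→B→Eg (+1); total 4.
No residual In→Eg path; max flow = 4.
Certifying cut of size 4: {B→Eg, C→Eg, Core→Eg, In→Eg}.

4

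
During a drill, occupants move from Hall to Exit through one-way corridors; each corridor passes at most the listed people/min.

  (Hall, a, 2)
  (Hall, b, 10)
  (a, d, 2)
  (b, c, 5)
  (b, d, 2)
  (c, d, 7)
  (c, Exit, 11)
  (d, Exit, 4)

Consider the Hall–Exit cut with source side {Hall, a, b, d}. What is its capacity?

Edges leaving {Hall, a, b, d}: b→c (5), d→Exit (4).
Cut capacity = 5 + 4 = 9.

9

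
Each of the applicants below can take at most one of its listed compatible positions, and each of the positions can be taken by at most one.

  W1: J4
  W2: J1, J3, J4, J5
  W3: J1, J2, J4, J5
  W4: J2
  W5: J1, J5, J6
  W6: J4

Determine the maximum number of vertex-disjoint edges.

5

Unit-capacity flow: source→left, listed edges, right→sink; max matching = max flow.
Augmenting path W1→J4 (+1); matched 1.
Augmenting path W2→J1 (+1); matched 2.
Augmenting path W3→J2 (+1); matched 3.
Augmenting path W5→J5 (+1); matched 4.
Augmenting path W4→J2→W3→J1→W2→J3 (+1); matched 5.
No augmenting path remains; maximum matching = 5.
König certificate: {W2, W3, W4, W5, J4} is a vertex cover of size 5 (every listed pair touches it), so no matching can be larger.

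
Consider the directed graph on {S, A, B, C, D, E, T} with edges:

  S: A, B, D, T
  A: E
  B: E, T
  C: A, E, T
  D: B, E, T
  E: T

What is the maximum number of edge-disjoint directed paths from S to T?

Assign every edge capacity 1; by Menger, the answer equals the max flow.
Path S→T (+1); total 1.
Path S→B→T (+1); total 2.
Path S→D→T (+1); total 3.
Path S→A→E→T (+1); total 4.
No residual S→T path; max flow = 4.
Certifying cut of size 4: {S→A, S→B, S→D, S→T}.

4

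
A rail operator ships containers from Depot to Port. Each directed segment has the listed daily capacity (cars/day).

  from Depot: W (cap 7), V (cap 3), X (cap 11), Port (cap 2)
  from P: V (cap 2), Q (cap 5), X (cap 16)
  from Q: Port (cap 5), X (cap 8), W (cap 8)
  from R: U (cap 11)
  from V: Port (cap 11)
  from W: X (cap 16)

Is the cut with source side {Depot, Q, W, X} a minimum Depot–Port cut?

No — its capacity is 10, but the minimum cut has capacity 5.

Given cut capacity: 3 + 2 + 5 = 10.
Augment Depot→Port: bottleneck 2, flow now 2.
Augment Depot→V→Port: bottleneck 3, flow now 5.
No augmenting path remains; maximum flow = 5.
In the residual graph, reachable from Depot: {Depot, W, X}.
Min-cut edges: Depot→V (3), Depot→Port (2); capacity 3 + 2 = 5.
Cut capacity 10 exceeds the max flow 5, so it is not minimum.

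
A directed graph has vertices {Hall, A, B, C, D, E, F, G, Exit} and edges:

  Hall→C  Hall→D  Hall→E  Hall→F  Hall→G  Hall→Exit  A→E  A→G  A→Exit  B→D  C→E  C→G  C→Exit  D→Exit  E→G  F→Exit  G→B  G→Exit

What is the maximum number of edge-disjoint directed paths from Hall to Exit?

Assign every edge capacity 1; by Menger, the answer equals the max flow.
Path Hall→Exit (+1); total 1.
Path Hall→C→Exit (+1); total 2.
Path Hall→D→Exit (+1); total 3.
Path Hall→F→Exit (+1); total 4.
Path Hall→G→Exit (+1); total 5.
No residual Hall→Exit path; max flow = 5.
Certifying cut of size 5: {D→Exit, G→Exit, Hall→C, Hall→Exit, Hall→F}.

5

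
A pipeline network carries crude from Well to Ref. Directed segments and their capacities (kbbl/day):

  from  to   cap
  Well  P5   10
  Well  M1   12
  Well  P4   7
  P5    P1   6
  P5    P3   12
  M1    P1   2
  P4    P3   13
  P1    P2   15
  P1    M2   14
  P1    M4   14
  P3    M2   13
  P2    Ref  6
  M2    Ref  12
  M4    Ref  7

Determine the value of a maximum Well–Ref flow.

Augment Well→P5→P1→P2→Ref: bottleneck 6, flow now 6.
Augment Well→P5→P3→M2→Ref: bottleneck 4, flow now 10.
Augment Well→M1→P1→M2→Ref: bottleneck 2, flow now 12.
Augment Well→P4→P3→M2→Ref: bottleneck 6, flow now 18.
Augment Well→P4→P3→M2→P1→M4→Ref: bottleneck 1, flow now 19. (uses reverse residual edge)
No augmenting path remains; maximum flow = 19.
In the residual graph, reachable from Well: {Well, M1}.
Min-cut edges: Well→P5 (10), Well→P4 (7), M1→P1 (2); capacity 10 + 7 + 2 = 19.
This cut is saturated, so no flow can exceed 19.

19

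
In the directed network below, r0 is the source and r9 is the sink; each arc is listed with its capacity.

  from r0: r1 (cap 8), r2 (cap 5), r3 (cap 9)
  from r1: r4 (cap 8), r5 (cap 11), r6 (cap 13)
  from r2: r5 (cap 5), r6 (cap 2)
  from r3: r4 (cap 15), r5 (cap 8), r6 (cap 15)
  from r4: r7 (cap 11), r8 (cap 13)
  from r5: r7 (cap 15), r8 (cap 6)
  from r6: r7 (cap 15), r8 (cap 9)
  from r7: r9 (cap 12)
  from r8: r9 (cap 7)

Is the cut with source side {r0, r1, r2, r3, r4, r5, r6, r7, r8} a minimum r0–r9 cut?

Yes — it is a minimum cut (capacity 19).

Given cut capacity: 12 + 7 = 19.
Augment r0→r1→r4→r7→r9: bottleneck 8, flow now 8.
Augment r0→r2→r5→r7→r9: bottleneck 4, flow now 12.
Augment r0→r2→r5→r8→r9: bottleneck 1, flow now 13.
Augment r0→r3→r4→r8→r9: bottleneck 6, flow now 19.
No augmenting path remains; maximum flow = 19.
Cut capacity 19 equals the max flow, so it is a minimum cut.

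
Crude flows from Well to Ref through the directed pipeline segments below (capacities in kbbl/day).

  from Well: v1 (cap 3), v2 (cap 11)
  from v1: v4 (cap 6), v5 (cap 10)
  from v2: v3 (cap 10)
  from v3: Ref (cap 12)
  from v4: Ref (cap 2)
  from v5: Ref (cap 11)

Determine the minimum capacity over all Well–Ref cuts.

Augment Well→v1→v4→Ref: bottleneck 2, flow now 2.
Augment Well→v1→v5→Ref: bottleneck 1, flow now 3.
Augment Well→v2→v3→Ref: bottleneck 10, flow now 13.
No augmenting path remains; maximum flow = 13.
By max-flow min-cut, the minimum cut capacity equals the max flow.
In the residual graph, reachable from Well: {Well, v2}.
Min-cut edges: Well→v1 (3), v2→v3 (10); capacity 3 + 10 = 13.

13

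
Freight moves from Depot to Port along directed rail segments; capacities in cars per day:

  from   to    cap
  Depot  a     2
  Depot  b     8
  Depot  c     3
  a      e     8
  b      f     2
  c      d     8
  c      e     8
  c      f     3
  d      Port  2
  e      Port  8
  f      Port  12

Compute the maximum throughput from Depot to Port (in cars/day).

Augment Depot→a→e→Port: bottleneck 2, flow now 2.
Augment Depot→b→f→Port: bottleneck 2, flow now 4.
Augment Depot→c→d→Port: bottleneck 2, flow now 6.
Augment Depot→c→e→Port: bottleneck 1, flow now 7.
No augmenting path remains; maximum flow = 7.
In the residual graph, reachable from Depot: {Depot, b}.
Min-cut edges: Depot→a (2), Depot→c (3), b→f (2); capacity 2 + 3 + 2 = 7.
This cut is saturated, so no flow can exceed 7.

7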